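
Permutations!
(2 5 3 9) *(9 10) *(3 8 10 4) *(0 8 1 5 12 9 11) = (0 8 10 11)(1 5)(2 12 9)(3 4) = [8, 5, 12, 4, 3, 1, 6, 7, 10, 2, 11, 0, 9]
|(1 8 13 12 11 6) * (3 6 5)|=8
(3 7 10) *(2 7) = (2 7 10 3) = [0, 1, 7, 2, 4, 5, 6, 10, 8, 9, 3]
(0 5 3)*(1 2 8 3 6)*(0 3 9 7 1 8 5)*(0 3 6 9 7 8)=[3, 2, 5, 6, 4, 9, 0, 1, 7, 8]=(0 3 6)(1 2 5 9 8 7)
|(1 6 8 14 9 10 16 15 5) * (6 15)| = 6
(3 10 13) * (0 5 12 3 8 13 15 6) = [5, 1, 2, 10, 4, 12, 0, 7, 13, 9, 15, 11, 3, 8, 14, 6] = (0 5 12 3 10 15 6)(8 13)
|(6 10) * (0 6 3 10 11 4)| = 4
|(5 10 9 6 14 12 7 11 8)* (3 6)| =10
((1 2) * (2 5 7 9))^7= (1 7 2 5 9)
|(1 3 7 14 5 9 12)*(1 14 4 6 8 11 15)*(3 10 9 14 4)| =|(1 10 9 12 4 6 8 11 15)(3 7)(5 14)| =18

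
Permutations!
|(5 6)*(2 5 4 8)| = |(2 5 6 4 8)| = 5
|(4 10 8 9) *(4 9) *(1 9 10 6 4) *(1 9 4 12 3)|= |(1 4 6 12 3)(8 9 10)|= 15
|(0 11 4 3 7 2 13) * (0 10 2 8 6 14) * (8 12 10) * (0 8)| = 9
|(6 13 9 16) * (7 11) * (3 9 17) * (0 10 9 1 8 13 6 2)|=10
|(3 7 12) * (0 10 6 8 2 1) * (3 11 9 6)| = |(0 10 3 7 12 11 9 6 8 2 1)| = 11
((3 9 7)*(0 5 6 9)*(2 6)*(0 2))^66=(2 6 9 7 3)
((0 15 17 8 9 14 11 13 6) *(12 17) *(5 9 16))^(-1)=(0 6 13 11 14 9 5 16 8 17 12 15)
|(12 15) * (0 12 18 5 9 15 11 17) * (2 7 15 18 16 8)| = |(0 12 11 17)(2 7 15 16 8)(5 9 18)| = 60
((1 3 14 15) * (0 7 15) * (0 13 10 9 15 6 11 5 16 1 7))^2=(1 14 10 15 6 5)(3 13 9 7 11 16)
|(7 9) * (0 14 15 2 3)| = 10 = |(0 14 15 2 3)(7 9)|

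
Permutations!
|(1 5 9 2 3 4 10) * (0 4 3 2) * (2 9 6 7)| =|(0 4 10 1 5 6 7 2 9)| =9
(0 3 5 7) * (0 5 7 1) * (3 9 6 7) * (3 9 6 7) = (0 6 3 9 7 5 1) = [6, 0, 2, 9, 4, 1, 3, 5, 8, 7]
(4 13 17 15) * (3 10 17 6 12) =(3 10 17 15 4 13 6 12) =[0, 1, 2, 10, 13, 5, 12, 7, 8, 9, 17, 11, 3, 6, 14, 4, 16, 15]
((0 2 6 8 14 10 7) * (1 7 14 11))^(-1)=((0 2 6 8 11 1 7)(10 14))^(-1)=(0 7 1 11 8 6 2)(10 14)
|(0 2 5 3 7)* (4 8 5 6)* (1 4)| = 9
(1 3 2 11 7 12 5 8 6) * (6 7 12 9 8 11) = (1 3 2 6)(5 11 12)(7 9 8) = [0, 3, 6, 2, 4, 11, 1, 9, 7, 8, 10, 12, 5]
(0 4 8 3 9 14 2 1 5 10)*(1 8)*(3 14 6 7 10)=[4, 5, 8, 9, 1, 3, 7, 10, 14, 6, 0, 11, 12, 13, 2]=(0 4 1 5 3 9 6 7 10)(2 8 14)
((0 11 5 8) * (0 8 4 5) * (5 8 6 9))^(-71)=(0 11)(4 5 9 6 8)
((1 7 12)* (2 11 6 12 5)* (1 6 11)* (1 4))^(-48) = ((1 7 5 2 4)(6 12))^(-48) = (12)(1 5 4 7 2)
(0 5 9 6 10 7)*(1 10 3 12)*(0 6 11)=(0 5 9 11)(1 10 7 6 3 12)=[5, 10, 2, 12, 4, 9, 3, 6, 8, 11, 7, 0, 1]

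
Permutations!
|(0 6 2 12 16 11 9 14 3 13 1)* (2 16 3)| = 11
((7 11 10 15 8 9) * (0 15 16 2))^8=((0 15 8 9 7 11 10 16 2))^8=(0 2 16 10 11 7 9 8 15)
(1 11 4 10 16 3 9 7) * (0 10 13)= (0 10 16 3 9 7 1 11 4 13)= [10, 11, 2, 9, 13, 5, 6, 1, 8, 7, 16, 4, 12, 0, 14, 15, 3]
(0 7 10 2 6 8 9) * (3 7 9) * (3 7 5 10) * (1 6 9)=(0 1 6 8 7 3 5 10 2 9)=[1, 6, 9, 5, 4, 10, 8, 3, 7, 0, 2]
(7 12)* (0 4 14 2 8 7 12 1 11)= (0 4 14 2 8 7 1 11)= [4, 11, 8, 3, 14, 5, 6, 1, 7, 9, 10, 0, 12, 13, 2]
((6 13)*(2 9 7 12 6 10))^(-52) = (2 6 9 13 7 10 12)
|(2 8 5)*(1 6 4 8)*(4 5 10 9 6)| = 8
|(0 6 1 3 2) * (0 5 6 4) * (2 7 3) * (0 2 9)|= |(0 4 2 5 6 1 9)(3 7)|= 14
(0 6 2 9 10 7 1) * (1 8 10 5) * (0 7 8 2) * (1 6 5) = [5, 7, 9, 3, 4, 6, 0, 2, 10, 1, 8] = (0 5 6)(1 7 2 9)(8 10)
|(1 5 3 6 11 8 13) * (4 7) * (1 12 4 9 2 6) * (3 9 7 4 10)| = |(1 5 9 2 6 11 8 13 12 10 3)| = 11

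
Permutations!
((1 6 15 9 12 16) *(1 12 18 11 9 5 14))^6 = (18)(1 6 15 5 14)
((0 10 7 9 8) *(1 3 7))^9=((0 10 1 3 7 9 8))^9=(0 1 7 8 10 3 9)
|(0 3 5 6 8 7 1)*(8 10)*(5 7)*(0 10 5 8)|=10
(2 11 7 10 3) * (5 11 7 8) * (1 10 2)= (1 10 3)(2 7)(5 11 8)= [0, 10, 7, 1, 4, 11, 6, 2, 5, 9, 3, 8]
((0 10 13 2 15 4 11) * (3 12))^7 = ((0 10 13 2 15 4 11)(3 12))^7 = (15)(3 12)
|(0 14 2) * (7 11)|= |(0 14 2)(7 11)|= 6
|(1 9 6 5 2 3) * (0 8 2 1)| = |(0 8 2 3)(1 9 6 5)| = 4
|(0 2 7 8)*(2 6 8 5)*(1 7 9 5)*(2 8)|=|(0 6 2 9 5 8)(1 7)|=6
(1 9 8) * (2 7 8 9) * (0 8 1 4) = (9)(0 8 4)(1 2 7) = [8, 2, 7, 3, 0, 5, 6, 1, 4, 9]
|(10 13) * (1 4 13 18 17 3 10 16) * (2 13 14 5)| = |(1 4 14 5 2 13 16)(3 10 18 17)| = 28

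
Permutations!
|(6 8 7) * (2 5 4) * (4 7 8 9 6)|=|(2 5 7 4)(6 9)|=4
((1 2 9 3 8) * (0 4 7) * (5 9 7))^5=(0 8 4 1 5 2 9 7 3)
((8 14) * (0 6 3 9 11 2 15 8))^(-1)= (0 14 8 15 2 11 9 3 6)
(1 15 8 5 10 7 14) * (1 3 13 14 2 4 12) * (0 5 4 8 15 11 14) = (15)(0 5 10 7 2 8 4 12 1 11 14 3 13) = [5, 11, 8, 13, 12, 10, 6, 2, 4, 9, 7, 14, 1, 0, 3, 15]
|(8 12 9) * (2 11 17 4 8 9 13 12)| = |(2 11 17 4 8)(12 13)| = 10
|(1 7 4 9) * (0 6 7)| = 6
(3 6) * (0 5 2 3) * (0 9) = (0 5 2 3 6 9) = [5, 1, 3, 6, 4, 2, 9, 7, 8, 0]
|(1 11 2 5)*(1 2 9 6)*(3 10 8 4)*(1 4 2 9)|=8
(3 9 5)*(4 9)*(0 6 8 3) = (0 6 8 3 4 9 5) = [6, 1, 2, 4, 9, 0, 8, 7, 3, 5]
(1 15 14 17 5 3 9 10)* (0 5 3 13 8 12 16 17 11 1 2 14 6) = (0 5 13 8 12 16 17 3 9 10 2 14 11 1 15 6) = [5, 15, 14, 9, 4, 13, 0, 7, 12, 10, 2, 1, 16, 8, 11, 6, 17, 3]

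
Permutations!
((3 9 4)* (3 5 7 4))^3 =(3 9)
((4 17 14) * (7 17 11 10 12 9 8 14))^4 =((4 11 10 12 9 8 14)(7 17))^4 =(17)(4 9 11 8 10 14 12)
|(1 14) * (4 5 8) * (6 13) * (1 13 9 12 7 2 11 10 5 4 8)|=|(1 14 13 6 9 12 7 2 11 10 5)|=11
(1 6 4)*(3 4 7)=(1 6 7 3 4)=[0, 6, 2, 4, 1, 5, 7, 3]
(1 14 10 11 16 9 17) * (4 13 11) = (1 14 10 4 13 11 16 9 17) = [0, 14, 2, 3, 13, 5, 6, 7, 8, 17, 4, 16, 12, 11, 10, 15, 9, 1]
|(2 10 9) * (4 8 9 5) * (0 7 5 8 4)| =12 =|(0 7 5)(2 10 8 9)|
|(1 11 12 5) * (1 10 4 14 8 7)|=9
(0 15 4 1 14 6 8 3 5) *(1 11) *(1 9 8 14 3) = (0 15 4 11 9 8 1 3 5)(6 14) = [15, 3, 2, 5, 11, 0, 14, 7, 1, 8, 10, 9, 12, 13, 6, 4]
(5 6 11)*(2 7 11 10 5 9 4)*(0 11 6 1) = (0 11 9 4 2 7 6 10 5 1) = [11, 0, 7, 3, 2, 1, 10, 6, 8, 4, 5, 9]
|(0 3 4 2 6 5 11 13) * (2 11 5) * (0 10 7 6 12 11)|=|(0 3 4)(2 12 11 13 10 7 6)|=21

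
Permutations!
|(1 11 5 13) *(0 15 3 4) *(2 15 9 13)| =|(0 9 13 1 11 5 2 15 3 4)| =10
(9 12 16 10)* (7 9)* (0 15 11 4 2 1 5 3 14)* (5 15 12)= (0 12 16 10 7 9 5 3 14)(1 15 11 4 2)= [12, 15, 1, 14, 2, 3, 6, 9, 8, 5, 7, 4, 16, 13, 0, 11, 10]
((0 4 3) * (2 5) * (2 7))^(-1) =((0 4 3)(2 5 7))^(-1) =(0 3 4)(2 7 5)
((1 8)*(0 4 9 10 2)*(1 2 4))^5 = (0 1 8 2)(4 10 9)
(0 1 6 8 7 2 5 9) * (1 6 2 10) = [6, 2, 5, 3, 4, 9, 8, 10, 7, 0, 1] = (0 6 8 7 10 1 2 5 9)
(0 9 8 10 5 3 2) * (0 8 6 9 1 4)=[1, 4, 8, 2, 0, 3, 9, 7, 10, 6, 5]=(0 1 4)(2 8 10 5 3)(6 9)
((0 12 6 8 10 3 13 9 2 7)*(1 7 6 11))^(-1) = ((0 12 11 1 7)(2 6 8 10 3 13 9))^(-1) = (0 7 1 11 12)(2 9 13 3 10 8 6)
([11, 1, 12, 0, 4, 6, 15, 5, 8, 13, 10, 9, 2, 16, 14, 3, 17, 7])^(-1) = (0 3 15 6 5 7 17 16 13 9 11)(2 12)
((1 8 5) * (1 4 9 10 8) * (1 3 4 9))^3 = (5 8 10 9)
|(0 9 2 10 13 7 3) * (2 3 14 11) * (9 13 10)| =8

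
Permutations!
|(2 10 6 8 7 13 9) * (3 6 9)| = 15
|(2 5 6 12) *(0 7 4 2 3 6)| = |(0 7 4 2 5)(3 6 12)| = 15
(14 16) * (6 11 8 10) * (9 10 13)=(6 11 8 13 9 10)(14 16)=[0, 1, 2, 3, 4, 5, 11, 7, 13, 10, 6, 8, 12, 9, 16, 15, 14]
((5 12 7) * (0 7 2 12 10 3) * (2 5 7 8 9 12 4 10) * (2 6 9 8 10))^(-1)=(0 3 10)(2 4)(5 12 9 6)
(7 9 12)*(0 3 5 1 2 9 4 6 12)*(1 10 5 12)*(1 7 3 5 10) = (0 5 1 2 9)(3 12)(4 6 7) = [5, 2, 9, 12, 6, 1, 7, 4, 8, 0, 10, 11, 3]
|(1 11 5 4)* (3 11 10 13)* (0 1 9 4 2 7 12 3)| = 12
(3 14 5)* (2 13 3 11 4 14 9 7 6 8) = (2 13 3 9 7 6 8)(4 14 5 11) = [0, 1, 13, 9, 14, 11, 8, 6, 2, 7, 10, 4, 12, 3, 5]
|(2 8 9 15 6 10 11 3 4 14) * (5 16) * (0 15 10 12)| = 8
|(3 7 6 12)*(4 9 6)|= |(3 7 4 9 6 12)|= 6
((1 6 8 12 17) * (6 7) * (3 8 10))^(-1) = ((1 7 6 10 3 8 12 17))^(-1) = (1 17 12 8 3 10 6 7)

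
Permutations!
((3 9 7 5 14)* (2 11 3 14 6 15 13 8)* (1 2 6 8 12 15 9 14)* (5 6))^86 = ((1 2 11 3 14)(5 8)(6 9 7)(12 15 13))^86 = (1 2 11 3 14)(6 7 9)(12 13 15)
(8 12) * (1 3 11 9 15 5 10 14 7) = [0, 3, 2, 11, 4, 10, 6, 1, 12, 15, 14, 9, 8, 13, 7, 5] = (1 3 11 9 15 5 10 14 7)(8 12)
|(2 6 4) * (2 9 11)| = |(2 6 4 9 11)| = 5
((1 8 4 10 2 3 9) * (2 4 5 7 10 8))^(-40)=((1 2 3 9)(4 8 5 7 10))^(-40)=(10)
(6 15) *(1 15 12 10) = (1 15 6 12 10) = [0, 15, 2, 3, 4, 5, 12, 7, 8, 9, 1, 11, 10, 13, 14, 6]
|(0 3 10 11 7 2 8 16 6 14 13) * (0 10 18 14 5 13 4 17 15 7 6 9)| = |(0 3 18 14 4 17 15 7 2 8 16 9)(5 13 10 11 6)| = 60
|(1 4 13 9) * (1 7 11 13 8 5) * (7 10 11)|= 4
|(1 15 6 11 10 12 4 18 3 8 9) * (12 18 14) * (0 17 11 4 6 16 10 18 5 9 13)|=|(0 17 11 18 3 8 13)(1 15 16 10 5 9)(4 14 12 6)|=84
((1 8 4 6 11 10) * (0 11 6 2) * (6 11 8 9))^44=(1 10 11 6 9)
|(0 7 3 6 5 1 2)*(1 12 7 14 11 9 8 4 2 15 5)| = 7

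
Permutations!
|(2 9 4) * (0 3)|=6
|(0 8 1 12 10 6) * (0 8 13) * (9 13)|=|(0 9 13)(1 12 10 6 8)|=15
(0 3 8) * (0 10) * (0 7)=(0 3 8 10 7)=[3, 1, 2, 8, 4, 5, 6, 0, 10, 9, 7]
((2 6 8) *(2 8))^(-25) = (8)(2 6)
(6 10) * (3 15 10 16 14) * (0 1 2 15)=(0 1 2 15 10 6 16 14 3)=[1, 2, 15, 0, 4, 5, 16, 7, 8, 9, 6, 11, 12, 13, 3, 10, 14]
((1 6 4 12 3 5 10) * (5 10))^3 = ((1 6 4 12 3 10))^3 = (1 12)(3 6)(4 10)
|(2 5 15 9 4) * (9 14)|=|(2 5 15 14 9 4)|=6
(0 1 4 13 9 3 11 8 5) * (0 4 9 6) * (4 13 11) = (0 1 9 3 4 11 8 5 13 6) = [1, 9, 2, 4, 11, 13, 0, 7, 5, 3, 10, 8, 12, 6]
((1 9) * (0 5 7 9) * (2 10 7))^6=(0 1 9 7 10 2 5)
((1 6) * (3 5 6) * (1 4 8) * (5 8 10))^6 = (4 5)(6 10)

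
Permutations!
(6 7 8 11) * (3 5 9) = (3 5 9)(6 7 8 11) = [0, 1, 2, 5, 4, 9, 7, 8, 11, 3, 10, 6]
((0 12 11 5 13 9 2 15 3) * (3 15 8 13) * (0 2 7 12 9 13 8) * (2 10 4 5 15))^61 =((0 9 7 12 11 15 2)(3 10 4 5))^61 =(0 15 12 9 2 11 7)(3 10 4 5)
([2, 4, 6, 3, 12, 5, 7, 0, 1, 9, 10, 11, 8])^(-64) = [0, 1, 2, 3, 4, 5, 6, 7, 8, 9, 10, 11, 12]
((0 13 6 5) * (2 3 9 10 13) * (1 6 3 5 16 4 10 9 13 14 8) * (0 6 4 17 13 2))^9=(1 8 14 10 4)(2 6 17 3 5 16 13)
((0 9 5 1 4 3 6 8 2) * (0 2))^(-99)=((0 9 5 1 4 3 6 8))^(-99)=(0 3 5 8 4 9 6 1)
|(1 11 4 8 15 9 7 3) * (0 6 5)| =|(0 6 5)(1 11 4 8 15 9 7 3)| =24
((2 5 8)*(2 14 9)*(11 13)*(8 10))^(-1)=((2 5 10 8 14 9)(11 13))^(-1)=(2 9 14 8 10 5)(11 13)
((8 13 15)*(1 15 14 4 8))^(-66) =(15)(4 13)(8 14)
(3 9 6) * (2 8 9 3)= (2 8 9 6)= [0, 1, 8, 3, 4, 5, 2, 7, 9, 6]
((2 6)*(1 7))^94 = ((1 7)(2 6))^94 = (7)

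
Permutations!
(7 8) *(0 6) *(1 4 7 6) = [1, 4, 2, 3, 7, 5, 0, 8, 6] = (0 1 4 7 8 6)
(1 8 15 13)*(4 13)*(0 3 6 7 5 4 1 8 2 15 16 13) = (0 3 6 7 5 4)(1 2 15)(8 16 13) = [3, 2, 15, 6, 0, 4, 7, 5, 16, 9, 10, 11, 12, 8, 14, 1, 13]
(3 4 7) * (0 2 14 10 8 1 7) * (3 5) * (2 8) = [8, 7, 14, 4, 0, 3, 6, 5, 1, 9, 2, 11, 12, 13, 10] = (0 8 1 7 5 3 4)(2 14 10)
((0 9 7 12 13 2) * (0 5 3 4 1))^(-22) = ((0 9 7 12 13 2 5 3 4 1))^(-22) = (0 4 5 13 7)(1 3 2 12 9)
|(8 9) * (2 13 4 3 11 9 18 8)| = 6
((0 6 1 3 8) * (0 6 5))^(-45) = ((0 5)(1 3 8 6))^(-45) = (0 5)(1 6 8 3)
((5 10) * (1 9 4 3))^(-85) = (1 3 4 9)(5 10)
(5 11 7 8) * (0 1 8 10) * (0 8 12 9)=[1, 12, 2, 3, 4, 11, 6, 10, 5, 0, 8, 7, 9]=(0 1 12 9)(5 11 7 10 8)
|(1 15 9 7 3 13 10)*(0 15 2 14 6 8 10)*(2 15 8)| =|(0 8 10 1 15 9 7 3 13)(2 14 6)| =9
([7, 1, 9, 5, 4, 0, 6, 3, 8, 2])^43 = [5, 1, 9, 7, 4, 3, 6, 0, 8, 2]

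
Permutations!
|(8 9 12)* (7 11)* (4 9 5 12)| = 6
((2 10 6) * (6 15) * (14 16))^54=((2 10 15 6)(14 16))^54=(16)(2 15)(6 10)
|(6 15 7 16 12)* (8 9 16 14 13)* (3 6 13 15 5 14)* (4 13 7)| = |(3 6 5 14 15 4 13 8 9 16 12 7)| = 12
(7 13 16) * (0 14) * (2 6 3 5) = (0 14)(2 6 3 5)(7 13 16) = [14, 1, 6, 5, 4, 2, 3, 13, 8, 9, 10, 11, 12, 16, 0, 15, 7]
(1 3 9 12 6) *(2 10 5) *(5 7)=(1 3 9 12 6)(2 10 7 5)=[0, 3, 10, 9, 4, 2, 1, 5, 8, 12, 7, 11, 6]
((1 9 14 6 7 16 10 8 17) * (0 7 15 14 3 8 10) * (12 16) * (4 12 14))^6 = (0 12 15 14)(1 9 3 8 17)(4 6 7 16)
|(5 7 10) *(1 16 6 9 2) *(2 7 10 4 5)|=|(1 16 6 9 7 4 5 10 2)|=9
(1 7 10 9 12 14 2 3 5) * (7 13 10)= (1 13 10 9 12 14 2 3 5)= [0, 13, 3, 5, 4, 1, 6, 7, 8, 12, 9, 11, 14, 10, 2]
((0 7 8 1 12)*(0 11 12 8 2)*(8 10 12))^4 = (0 7 2)(1 8 11 12 10)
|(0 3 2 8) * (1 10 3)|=|(0 1 10 3 2 8)|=6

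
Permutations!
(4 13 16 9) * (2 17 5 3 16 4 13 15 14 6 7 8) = [0, 1, 17, 16, 15, 3, 7, 8, 2, 13, 10, 11, 12, 4, 6, 14, 9, 5] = (2 17 5 3 16 9 13 4 15 14 6 7 8)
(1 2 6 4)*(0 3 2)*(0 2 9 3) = (1 2 6 4)(3 9) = [0, 2, 6, 9, 1, 5, 4, 7, 8, 3]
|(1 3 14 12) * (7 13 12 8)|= 7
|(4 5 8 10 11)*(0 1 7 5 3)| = |(0 1 7 5 8 10 11 4 3)| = 9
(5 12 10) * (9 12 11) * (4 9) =[0, 1, 2, 3, 9, 11, 6, 7, 8, 12, 5, 4, 10] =(4 9 12 10 5 11)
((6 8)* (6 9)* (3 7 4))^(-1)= ((3 7 4)(6 8 9))^(-1)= (3 4 7)(6 9 8)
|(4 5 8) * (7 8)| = |(4 5 7 8)| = 4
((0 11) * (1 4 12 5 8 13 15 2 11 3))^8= (0 15 5 1 11 13 12 3 2 8 4)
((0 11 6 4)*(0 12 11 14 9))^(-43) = (0 9 14)(4 12 11 6)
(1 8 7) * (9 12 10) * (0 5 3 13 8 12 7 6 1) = [5, 12, 2, 13, 4, 3, 1, 0, 6, 7, 9, 11, 10, 8] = (0 5 3 13 8 6 1 12 10 9 7)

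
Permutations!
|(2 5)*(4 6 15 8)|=4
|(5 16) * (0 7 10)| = |(0 7 10)(5 16)| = 6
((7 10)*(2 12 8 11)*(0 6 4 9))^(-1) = ((0 6 4 9)(2 12 8 11)(7 10))^(-1) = (0 9 4 6)(2 11 8 12)(7 10)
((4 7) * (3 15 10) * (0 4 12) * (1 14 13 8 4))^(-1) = ((0 1 14 13 8 4 7 12)(3 15 10))^(-1) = (0 12 7 4 8 13 14 1)(3 10 15)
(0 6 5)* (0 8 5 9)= [6, 1, 2, 3, 4, 8, 9, 7, 5, 0]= (0 6 9)(5 8)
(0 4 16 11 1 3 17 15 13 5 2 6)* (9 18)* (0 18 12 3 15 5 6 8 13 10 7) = [4, 15, 8, 17, 16, 2, 18, 0, 13, 12, 7, 1, 3, 6, 14, 10, 11, 5, 9] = (0 4 16 11 1 15 10 7)(2 8 13 6 18 9 12 3 17 5)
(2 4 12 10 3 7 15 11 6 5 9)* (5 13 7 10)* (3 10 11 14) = (2 4 12 5 9)(3 11 6 13 7 15 14) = [0, 1, 4, 11, 12, 9, 13, 15, 8, 2, 10, 6, 5, 7, 3, 14]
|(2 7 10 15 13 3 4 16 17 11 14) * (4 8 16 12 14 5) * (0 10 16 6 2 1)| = |(0 10 15 13 3 8 6 2 7 16 17 11 5 4 12 14 1)| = 17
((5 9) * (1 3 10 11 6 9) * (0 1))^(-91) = ((0 1 3 10 11 6 9 5))^(-91) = (0 6 3 5 11 1 9 10)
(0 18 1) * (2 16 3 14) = (0 18 1)(2 16 3 14) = [18, 0, 16, 14, 4, 5, 6, 7, 8, 9, 10, 11, 12, 13, 2, 15, 3, 17, 1]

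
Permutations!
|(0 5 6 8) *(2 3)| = |(0 5 6 8)(2 3)| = 4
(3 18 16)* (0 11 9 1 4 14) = (0 11 9 1 4 14)(3 18 16) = [11, 4, 2, 18, 14, 5, 6, 7, 8, 1, 10, 9, 12, 13, 0, 15, 3, 17, 16]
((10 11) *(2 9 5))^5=(2 5 9)(10 11)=((2 9 5)(10 11))^5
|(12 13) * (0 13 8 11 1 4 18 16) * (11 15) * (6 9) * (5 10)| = |(0 13 12 8 15 11 1 4 18 16)(5 10)(6 9)| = 10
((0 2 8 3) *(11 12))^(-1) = ((0 2 8 3)(11 12))^(-1) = (0 3 8 2)(11 12)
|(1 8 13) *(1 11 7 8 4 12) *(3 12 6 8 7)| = 8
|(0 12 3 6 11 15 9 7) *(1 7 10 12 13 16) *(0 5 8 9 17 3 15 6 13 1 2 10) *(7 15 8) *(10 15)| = 6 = |(0 1 10 12 8 9)(2 15 17 3 13 16)(5 7)(6 11)|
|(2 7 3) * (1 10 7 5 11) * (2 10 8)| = |(1 8 2 5 11)(3 10 7)| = 15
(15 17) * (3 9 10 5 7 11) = (3 9 10 5 7 11)(15 17) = [0, 1, 2, 9, 4, 7, 6, 11, 8, 10, 5, 3, 12, 13, 14, 17, 16, 15]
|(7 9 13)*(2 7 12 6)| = 6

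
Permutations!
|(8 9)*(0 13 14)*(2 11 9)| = |(0 13 14)(2 11 9 8)| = 12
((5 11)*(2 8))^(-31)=(2 8)(5 11)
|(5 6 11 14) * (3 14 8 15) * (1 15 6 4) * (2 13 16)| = 6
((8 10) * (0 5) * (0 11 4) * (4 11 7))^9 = (11)(0 5 7 4)(8 10)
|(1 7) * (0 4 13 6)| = 4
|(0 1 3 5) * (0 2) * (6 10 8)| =15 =|(0 1 3 5 2)(6 10 8)|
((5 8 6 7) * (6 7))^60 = (8)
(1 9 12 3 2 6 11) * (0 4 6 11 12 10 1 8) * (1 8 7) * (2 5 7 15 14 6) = [4, 9, 11, 5, 2, 7, 12, 1, 0, 10, 8, 15, 3, 13, 6, 14] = (0 4 2 11 15 14 6 12 3 5 7 1 9 10 8)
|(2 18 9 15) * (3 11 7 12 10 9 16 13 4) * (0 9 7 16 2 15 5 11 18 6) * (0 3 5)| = |(0 9)(2 6 3 18)(4 5 11 16 13)(7 12 10)| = 60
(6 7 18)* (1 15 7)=(1 15 7 18 6)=[0, 15, 2, 3, 4, 5, 1, 18, 8, 9, 10, 11, 12, 13, 14, 7, 16, 17, 6]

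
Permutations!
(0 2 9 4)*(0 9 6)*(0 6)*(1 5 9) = (0 2)(1 5 9 4) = [2, 5, 0, 3, 1, 9, 6, 7, 8, 4]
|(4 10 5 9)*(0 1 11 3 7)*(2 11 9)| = 10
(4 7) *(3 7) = (3 7 4) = [0, 1, 2, 7, 3, 5, 6, 4]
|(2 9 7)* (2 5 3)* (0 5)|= |(0 5 3 2 9 7)|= 6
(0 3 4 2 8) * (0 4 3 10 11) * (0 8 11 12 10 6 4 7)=(0 6 4 2 11 8 7)(10 12)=[6, 1, 11, 3, 2, 5, 4, 0, 7, 9, 12, 8, 10]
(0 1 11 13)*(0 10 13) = (0 1 11)(10 13) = [1, 11, 2, 3, 4, 5, 6, 7, 8, 9, 13, 0, 12, 10]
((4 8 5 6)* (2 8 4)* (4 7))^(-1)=((2 8 5 6)(4 7))^(-1)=(2 6 5 8)(4 7)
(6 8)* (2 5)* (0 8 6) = (0 8)(2 5) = [8, 1, 5, 3, 4, 2, 6, 7, 0]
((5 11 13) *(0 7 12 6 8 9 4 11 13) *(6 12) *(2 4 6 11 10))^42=(13)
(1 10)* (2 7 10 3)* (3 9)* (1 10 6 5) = [0, 9, 7, 2, 4, 1, 5, 6, 8, 3, 10] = (10)(1 9 3 2 7 6 5)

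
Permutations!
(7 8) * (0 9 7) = [9, 1, 2, 3, 4, 5, 6, 8, 0, 7] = (0 9 7 8)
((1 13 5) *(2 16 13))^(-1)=((1 2 16 13 5))^(-1)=(1 5 13 16 2)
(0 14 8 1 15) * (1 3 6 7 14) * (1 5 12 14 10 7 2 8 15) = (0 5 12 14 15)(2 8 3 6)(7 10) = [5, 1, 8, 6, 4, 12, 2, 10, 3, 9, 7, 11, 14, 13, 15, 0]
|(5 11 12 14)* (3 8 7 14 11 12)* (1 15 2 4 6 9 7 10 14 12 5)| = 13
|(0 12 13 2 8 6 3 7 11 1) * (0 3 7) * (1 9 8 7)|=11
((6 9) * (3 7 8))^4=((3 7 8)(6 9))^4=(9)(3 7 8)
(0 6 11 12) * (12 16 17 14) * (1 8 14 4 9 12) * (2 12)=(0 6 11 16 17 4 9 2 12)(1 8 14)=[6, 8, 12, 3, 9, 5, 11, 7, 14, 2, 10, 16, 0, 13, 1, 15, 17, 4]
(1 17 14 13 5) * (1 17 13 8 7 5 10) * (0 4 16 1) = [4, 13, 2, 3, 16, 17, 6, 5, 7, 9, 0, 11, 12, 10, 8, 15, 1, 14] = (0 4 16 1 13 10)(5 17 14 8 7)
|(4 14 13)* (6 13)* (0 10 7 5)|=|(0 10 7 5)(4 14 6 13)|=4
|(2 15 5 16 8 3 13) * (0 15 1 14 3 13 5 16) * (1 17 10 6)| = |(0 15 16 8 13 2 17 10 6 1 14 3 5)| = 13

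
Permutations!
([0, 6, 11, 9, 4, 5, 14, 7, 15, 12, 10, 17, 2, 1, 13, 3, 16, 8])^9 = (1 6 14 13)(2 11 17 8 15 3 9 12)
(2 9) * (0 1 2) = (0 1 2 9) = [1, 2, 9, 3, 4, 5, 6, 7, 8, 0]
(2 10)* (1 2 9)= (1 2 10 9)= [0, 2, 10, 3, 4, 5, 6, 7, 8, 1, 9]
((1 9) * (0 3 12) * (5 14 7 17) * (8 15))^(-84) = ((0 3 12)(1 9)(5 14 7 17)(8 15))^(-84) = (17)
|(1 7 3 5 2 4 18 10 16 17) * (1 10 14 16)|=11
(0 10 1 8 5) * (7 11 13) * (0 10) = [0, 8, 2, 3, 4, 10, 6, 11, 5, 9, 1, 13, 12, 7] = (1 8 5 10)(7 11 13)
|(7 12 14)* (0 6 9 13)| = |(0 6 9 13)(7 12 14)| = 12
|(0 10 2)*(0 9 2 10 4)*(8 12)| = 2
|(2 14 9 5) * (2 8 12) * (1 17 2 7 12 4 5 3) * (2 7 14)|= |(1 17 7 12 14 9 3)(4 5 8)|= 21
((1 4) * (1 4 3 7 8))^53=(1 3 7 8)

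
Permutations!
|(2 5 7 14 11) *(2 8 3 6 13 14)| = |(2 5 7)(3 6 13 14 11 8)| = 6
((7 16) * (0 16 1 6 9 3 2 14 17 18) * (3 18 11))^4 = (0 6 16 9 7 18 1)(2 3 11 17 14)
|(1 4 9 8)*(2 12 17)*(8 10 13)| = 6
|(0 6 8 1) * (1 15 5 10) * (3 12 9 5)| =10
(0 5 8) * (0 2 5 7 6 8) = [7, 1, 5, 3, 4, 0, 8, 6, 2] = (0 7 6 8 2 5)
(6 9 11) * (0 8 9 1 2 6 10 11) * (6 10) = (0 8 9)(1 2 10 11 6) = [8, 2, 10, 3, 4, 5, 1, 7, 9, 0, 11, 6]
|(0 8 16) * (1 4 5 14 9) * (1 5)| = 6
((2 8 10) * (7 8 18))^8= (2 8 18 10 7)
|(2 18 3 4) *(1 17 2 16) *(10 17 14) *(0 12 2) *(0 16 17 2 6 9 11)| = 45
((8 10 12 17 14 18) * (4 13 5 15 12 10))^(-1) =(4 8 18 14 17 12 15 5 13)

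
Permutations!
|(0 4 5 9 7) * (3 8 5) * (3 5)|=10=|(0 4 5 9 7)(3 8)|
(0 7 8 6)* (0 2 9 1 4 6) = (0 7 8)(1 4 6 2 9) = [7, 4, 9, 3, 6, 5, 2, 8, 0, 1]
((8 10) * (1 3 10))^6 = ((1 3 10 8))^6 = (1 10)(3 8)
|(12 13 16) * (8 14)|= 6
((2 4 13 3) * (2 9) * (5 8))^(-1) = (2 9 3 13 4)(5 8)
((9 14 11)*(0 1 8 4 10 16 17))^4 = ((0 1 8 4 10 16 17)(9 14 11))^4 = (0 10 1 16 8 17 4)(9 14 11)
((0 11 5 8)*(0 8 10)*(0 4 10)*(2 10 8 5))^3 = ((0 11 2 10 4 8 5))^3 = (0 10 5 2 8 11 4)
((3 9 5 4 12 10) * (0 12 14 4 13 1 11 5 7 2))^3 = ((0 12 10 3 9 7 2)(1 11 5 13)(4 14))^3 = (0 3 2 10 7 12 9)(1 13 5 11)(4 14)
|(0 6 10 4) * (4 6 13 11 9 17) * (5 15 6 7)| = 30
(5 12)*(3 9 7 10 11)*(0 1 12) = (0 1 12 5)(3 9 7 10 11) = [1, 12, 2, 9, 4, 0, 6, 10, 8, 7, 11, 3, 5]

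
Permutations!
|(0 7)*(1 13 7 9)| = 5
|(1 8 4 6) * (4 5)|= |(1 8 5 4 6)|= 5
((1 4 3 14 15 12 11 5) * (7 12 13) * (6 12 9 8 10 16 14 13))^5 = ((1 4 3 13 7 9 8 10 16 14 15 6 12 11 5))^5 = (1 9 15)(3 10 12)(4 8 6)(5 7 14)(11 13 16)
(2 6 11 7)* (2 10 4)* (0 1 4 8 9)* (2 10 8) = (0 1 4 10 2 6 11 7 8 9) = [1, 4, 6, 3, 10, 5, 11, 8, 9, 0, 2, 7]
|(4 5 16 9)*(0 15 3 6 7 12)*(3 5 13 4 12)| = 6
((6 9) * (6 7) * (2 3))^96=((2 3)(6 9 7))^96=(9)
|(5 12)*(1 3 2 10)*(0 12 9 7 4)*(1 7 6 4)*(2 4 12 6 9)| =10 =|(0 6 12 5 2 10 7 1 3 4)|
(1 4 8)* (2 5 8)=(1 4 2 5 8)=[0, 4, 5, 3, 2, 8, 6, 7, 1]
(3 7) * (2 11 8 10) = [0, 1, 11, 7, 4, 5, 6, 3, 10, 9, 2, 8] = (2 11 8 10)(3 7)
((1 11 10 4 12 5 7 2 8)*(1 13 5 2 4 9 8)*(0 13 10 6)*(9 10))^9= ((0 13 5 7 4 12 2 1 11 6)(8 9))^9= (0 6 11 1 2 12 4 7 5 13)(8 9)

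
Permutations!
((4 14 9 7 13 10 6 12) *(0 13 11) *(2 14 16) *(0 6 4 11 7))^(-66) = ((0 13 10 4 16 2 14 9)(6 12 11))^(-66) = (0 14 16 10)(2 4 13 9)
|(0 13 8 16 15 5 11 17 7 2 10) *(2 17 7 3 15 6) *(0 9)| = 24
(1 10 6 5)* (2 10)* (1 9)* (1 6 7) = [0, 2, 10, 3, 4, 9, 5, 1, 8, 6, 7] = (1 2 10 7)(5 9 6)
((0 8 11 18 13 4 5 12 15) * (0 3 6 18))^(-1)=(0 11 8)(3 15 12 5 4 13 18 6)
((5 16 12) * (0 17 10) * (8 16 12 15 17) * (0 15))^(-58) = ((0 8 16)(5 12)(10 15 17))^(-58) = (0 16 8)(10 17 15)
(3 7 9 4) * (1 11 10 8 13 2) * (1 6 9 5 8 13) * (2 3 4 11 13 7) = (1 13 3 2 6 9 11 10 7 5 8) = [0, 13, 6, 2, 4, 8, 9, 5, 1, 11, 7, 10, 12, 3]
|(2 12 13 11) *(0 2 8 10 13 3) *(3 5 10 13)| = 6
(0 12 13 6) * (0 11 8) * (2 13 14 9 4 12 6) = (0 6 11 8)(2 13)(4 12 14 9) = [6, 1, 13, 3, 12, 5, 11, 7, 0, 4, 10, 8, 14, 2, 9]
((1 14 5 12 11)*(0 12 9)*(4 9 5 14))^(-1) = ((14)(0 12 11 1 4 9))^(-1) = (14)(0 9 4 1 11 12)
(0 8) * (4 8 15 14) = (0 15 14 4 8) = [15, 1, 2, 3, 8, 5, 6, 7, 0, 9, 10, 11, 12, 13, 4, 14]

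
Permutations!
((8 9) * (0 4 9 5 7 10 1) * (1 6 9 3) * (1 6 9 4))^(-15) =((0 1)(3 6 4)(5 7 10 9 8))^(-15) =(10)(0 1)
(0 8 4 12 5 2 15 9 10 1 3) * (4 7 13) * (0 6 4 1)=(0 8 7 13 1 3 6 4 12 5 2 15 9 10)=[8, 3, 15, 6, 12, 2, 4, 13, 7, 10, 0, 11, 5, 1, 14, 9]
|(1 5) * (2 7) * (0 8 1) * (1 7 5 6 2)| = |(0 8 7 1 6 2 5)| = 7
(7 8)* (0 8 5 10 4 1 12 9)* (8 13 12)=(0 13 12 9)(1 8 7 5 10 4)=[13, 8, 2, 3, 1, 10, 6, 5, 7, 0, 4, 11, 9, 12]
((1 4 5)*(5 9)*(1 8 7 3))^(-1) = (1 3 7 8 5 9 4)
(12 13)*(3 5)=(3 5)(12 13)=[0, 1, 2, 5, 4, 3, 6, 7, 8, 9, 10, 11, 13, 12]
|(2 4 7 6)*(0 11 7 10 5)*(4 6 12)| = 14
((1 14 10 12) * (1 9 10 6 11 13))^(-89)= (1 14 6 11 13)(9 10 12)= ((1 14 6 11 13)(9 10 12))^(-89)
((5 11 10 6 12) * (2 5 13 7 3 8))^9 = (2 8 3 7 13 12 6 10 11 5)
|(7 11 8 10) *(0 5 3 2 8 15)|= |(0 5 3 2 8 10 7 11 15)|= 9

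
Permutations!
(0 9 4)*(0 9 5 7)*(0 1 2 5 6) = [6, 2, 5, 3, 9, 7, 0, 1, 8, 4] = (0 6)(1 2 5 7)(4 9)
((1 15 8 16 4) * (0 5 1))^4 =(0 8 5 16 1 4 15)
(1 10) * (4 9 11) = (1 10)(4 9 11) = [0, 10, 2, 3, 9, 5, 6, 7, 8, 11, 1, 4]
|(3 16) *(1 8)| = 2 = |(1 8)(3 16)|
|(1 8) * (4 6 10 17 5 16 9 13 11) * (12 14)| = 18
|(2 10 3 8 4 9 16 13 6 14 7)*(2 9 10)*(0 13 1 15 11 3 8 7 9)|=33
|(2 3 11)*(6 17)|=6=|(2 3 11)(6 17)|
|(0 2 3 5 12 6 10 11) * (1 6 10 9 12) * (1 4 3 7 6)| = 24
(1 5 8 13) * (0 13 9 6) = (0 13 1 5 8 9 6) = [13, 5, 2, 3, 4, 8, 0, 7, 9, 6, 10, 11, 12, 1]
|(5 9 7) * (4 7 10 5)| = 6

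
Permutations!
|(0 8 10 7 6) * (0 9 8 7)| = 6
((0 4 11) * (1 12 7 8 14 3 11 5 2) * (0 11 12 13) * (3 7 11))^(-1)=(0 13 1 2 5 4)(3 11 12)(7 14 8)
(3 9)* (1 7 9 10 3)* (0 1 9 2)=(0 1 7 2)(3 10)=[1, 7, 0, 10, 4, 5, 6, 2, 8, 9, 3]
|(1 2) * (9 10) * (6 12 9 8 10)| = |(1 2)(6 12 9)(8 10)| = 6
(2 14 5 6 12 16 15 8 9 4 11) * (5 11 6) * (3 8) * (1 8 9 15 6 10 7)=(1 8 15 3 9 4 10 7)(2 14 11)(6 12 16)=[0, 8, 14, 9, 10, 5, 12, 1, 15, 4, 7, 2, 16, 13, 11, 3, 6]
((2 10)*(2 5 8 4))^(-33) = (2 5 4 10 8)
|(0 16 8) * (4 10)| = 6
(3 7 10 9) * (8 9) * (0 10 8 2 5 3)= (0 10 2 5 3 7 8 9)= [10, 1, 5, 7, 4, 3, 6, 8, 9, 0, 2]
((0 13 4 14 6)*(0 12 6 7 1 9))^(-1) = ((0 13 4 14 7 1 9)(6 12))^(-1) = (0 9 1 7 14 4 13)(6 12)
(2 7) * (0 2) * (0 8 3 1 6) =(0 2 7 8 3 1 6) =[2, 6, 7, 1, 4, 5, 0, 8, 3]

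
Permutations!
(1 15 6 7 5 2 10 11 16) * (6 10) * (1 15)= [0, 1, 6, 3, 4, 2, 7, 5, 8, 9, 11, 16, 12, 13, 14, 10, 15]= (2 6 7 5)(10 11 16 15)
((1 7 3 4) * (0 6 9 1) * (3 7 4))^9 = ((0 6 9 1 4))^9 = (0 4 1 9 6)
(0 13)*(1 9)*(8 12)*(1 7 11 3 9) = (0 13)(3 9 7 11)(8 12) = [13, 1, 2, 9, 4, 5, 6, 11, 12, 7, 10, 3, 8, 0]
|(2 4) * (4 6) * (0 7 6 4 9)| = 4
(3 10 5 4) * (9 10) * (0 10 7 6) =(0 10 5 4 3 9 7 6) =[10, 1, 2, 9, 3, 4, 0, 6, 8, 7, 5]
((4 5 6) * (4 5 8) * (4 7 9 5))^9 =((4 8 7 9 5 6))^9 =(4 9)(5 8)(6 7)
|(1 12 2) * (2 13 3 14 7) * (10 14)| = 8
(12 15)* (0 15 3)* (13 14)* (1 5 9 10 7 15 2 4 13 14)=(0 2 4 13 1 5 9 10 7 15 12 3)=[2, 5, 4, 0, 13, 9, 6, 15, 8, 10, 7, 11, 3, 1, 14, 12]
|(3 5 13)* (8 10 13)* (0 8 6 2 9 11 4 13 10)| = 8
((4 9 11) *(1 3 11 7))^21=(1 4)(3 9)(7 11)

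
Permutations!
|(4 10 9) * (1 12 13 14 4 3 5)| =9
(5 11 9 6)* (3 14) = (3 14)(5 11 9 6) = [0, 1, 2, 14, 4, 11, 5, 7, 8, 6, 10, 9, 12, 13, 3]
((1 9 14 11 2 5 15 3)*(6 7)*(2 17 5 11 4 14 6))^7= ((1 9 6 7 2 11 17 5 15 3)(4 14))^7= (1 5 2 9 15 11 6 3 17 7)(4 14)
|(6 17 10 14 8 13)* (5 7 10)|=8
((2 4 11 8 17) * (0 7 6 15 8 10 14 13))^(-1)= (0 13 14 10 11 4 2 17 8 15 6 7)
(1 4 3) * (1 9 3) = (1 4)(3 9) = [0, 4, 2, 9, 1, 5, 6, 7, 8, 3]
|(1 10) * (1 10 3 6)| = |(10)(1 3 6)| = 3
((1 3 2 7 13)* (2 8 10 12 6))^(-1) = (1 13 7 2 6 12 10 8 3)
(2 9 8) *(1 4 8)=(1 4 8 2 9)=[0, 4, 9, 3, 8, 5, 6, 7, 2, 1]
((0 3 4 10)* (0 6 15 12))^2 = ((0 3 4 10 6 15 12))^2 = (0 4 6 12 3 10 15)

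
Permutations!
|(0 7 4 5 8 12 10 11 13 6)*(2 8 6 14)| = 35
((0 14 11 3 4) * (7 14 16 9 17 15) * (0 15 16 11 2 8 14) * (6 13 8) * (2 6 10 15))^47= ((0 11 3 4 2 10 15 7)(6 13 8 14)(9 17 16))^47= (0 7 15 10 2 4 3 11)(6 14 8 13)(9 16 17)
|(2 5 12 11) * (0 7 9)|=12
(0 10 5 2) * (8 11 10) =(0 8 11 10 5 2) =[8, 1, 0, 3, 4, 2, 6, 7, 11, 9, 5, 10]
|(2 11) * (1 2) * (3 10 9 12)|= 12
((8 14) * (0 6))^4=((0 6)(8 14))^4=(14)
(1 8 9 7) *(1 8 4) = (1 4)(7 8 9) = [0, 4, 2, 3, 1, 5, 6, 8, 9, 7]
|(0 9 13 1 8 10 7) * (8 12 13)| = |(0 9 8 10 7)(1 12 13)| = 15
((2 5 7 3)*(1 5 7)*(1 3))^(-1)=(1 7 2 3 5)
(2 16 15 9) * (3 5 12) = (2 16 15 9)(3 5 12) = [0, 1, 16, 5, 4, 12, 6, 7, 8, 2, 10, 11, 3, 13, 14, 9, 15]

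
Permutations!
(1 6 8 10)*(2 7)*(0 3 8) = (0 3 8 10 1 6)(2 7) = [3, 6, 7, 8, 4, 5, 0, 2, 10, 9, 1]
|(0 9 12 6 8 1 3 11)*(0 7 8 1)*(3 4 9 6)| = |(0 6 1 4 9 12 3 11 7 8)| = 10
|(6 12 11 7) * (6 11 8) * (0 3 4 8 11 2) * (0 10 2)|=|(0 3 4 8 6 12 11 7)(2 10)|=8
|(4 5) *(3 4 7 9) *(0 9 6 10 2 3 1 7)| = 10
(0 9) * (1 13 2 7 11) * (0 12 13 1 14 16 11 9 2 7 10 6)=[2, 1, 10, 3, 4, 5, 0, 9, 8, 12, 6, 14, 13, 7, 16, 15, 11]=(0 2 10 6)(7 9 12 13)(11 14 16)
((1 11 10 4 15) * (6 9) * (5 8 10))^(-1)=((1 11 5 8 10 4 15)(6 9))^(-1)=(1 15 4 10 8 5 11)(6 9)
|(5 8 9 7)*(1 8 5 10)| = 5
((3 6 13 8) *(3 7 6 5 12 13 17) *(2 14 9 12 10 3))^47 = ((2 14 9 12 13 8 7 6 17)(3 5 10))^47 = (2 9 13 7 17 14 12 8 6)(3 10 5)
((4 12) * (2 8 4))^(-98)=(2 4)(8 12)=((2 8 4 12))^(-98)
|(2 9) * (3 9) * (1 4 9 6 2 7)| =|(1 4 9 7)(2 3 6)| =12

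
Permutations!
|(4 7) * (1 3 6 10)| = 4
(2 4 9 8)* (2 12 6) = [0, 1, 4, 3, 9, 5, 2, 7, 12, 8, 10, 11, 6] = (2 4 9 8 12 6)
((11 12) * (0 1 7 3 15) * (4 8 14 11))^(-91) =(0 15 3 7 1)(4 12 11 14 8)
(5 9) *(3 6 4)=(3 6 4)(5 9)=[0, 1, 2, 6, 3, 9, 4, 7, 8, 5]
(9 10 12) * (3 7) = [0, 1, 2, 7, 4, 5, 6, 3, 8, 10, 12, 11, 9] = (3 7)(9 10 12)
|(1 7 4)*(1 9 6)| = 5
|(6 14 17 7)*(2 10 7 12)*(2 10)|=6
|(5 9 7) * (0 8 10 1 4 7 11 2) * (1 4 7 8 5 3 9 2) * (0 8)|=|(0 5 2 8 10 4)(1 7 3 9 11)|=30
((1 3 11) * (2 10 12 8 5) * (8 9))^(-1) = (1 11 3)(2 5 8 9 12 10)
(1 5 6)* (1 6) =[0, 5, 2, 3, 4, 1, 6] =(6)(1 5)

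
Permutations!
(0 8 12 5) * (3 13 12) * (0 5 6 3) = (0 8)(3 13 12 6) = [8, 1, 2, 13, 4, 5, 3, 7, 0, 9, 10, 11, 6, 12]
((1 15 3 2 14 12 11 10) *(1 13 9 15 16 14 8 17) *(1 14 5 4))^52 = ((1 16 5 4)(2 8 17 14 12 11 10 13 9 15 3))^52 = (2 9 11 17 3 13 12 8 15 10 14)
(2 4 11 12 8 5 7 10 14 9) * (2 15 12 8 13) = [0, 1, 4, 3, 11, 7, 6, 10, 5, 15, 14, 8, 13, 2, 9, 12] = (2 4 11 8 5 7 10 14 9 15 12 13)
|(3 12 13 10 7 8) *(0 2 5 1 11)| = 30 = |(0 2 5 1 11)(3 12 13 10 7 8)|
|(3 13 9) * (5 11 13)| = 5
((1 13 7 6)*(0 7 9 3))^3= (0 1 3 6 9 7 13)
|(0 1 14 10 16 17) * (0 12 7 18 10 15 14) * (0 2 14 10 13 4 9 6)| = 15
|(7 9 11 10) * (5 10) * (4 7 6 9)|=|(4 7)(5 10 6 9 11)|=10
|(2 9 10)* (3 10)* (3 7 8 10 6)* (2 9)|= |(3 6)(7 8 10 9)|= 4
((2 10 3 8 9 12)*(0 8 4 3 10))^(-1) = (0 2 12 9 8)(3 4)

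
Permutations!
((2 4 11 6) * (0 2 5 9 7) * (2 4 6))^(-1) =(0 7 9 5 6 2 11 4)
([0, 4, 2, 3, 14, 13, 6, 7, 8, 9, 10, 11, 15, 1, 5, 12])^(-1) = (1 13 5 14 4)(12 15)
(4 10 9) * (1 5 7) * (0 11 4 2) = [11, 5, 0, 3, 10, 7, 6, 1, 8, 2, 9, 4] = (0 11 4 10 9 2)(1 5 7)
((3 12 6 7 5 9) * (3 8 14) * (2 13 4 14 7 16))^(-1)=(2 16 6 12 3 14 4 13)(5 7 8 9)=((2 13 4 14 3 12 6 16)(5 9 8 7))^(-1)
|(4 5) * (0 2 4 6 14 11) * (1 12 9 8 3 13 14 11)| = |(0 2 4 5 6 11)(1 12 9 8 3 13 14)| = 42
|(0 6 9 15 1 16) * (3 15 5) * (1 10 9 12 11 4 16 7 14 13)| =|(0 6 12 11 4 16)(1 7 14 13)(3 15 10 9 5)| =60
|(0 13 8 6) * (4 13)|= |(0 4 13 8 6)|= 5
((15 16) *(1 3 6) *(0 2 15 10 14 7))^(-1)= (0 7 14 10 16 15 2)(1 6 3)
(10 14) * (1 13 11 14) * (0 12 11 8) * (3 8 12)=(0 3 8)(1 13 12 11 14 10)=[3, 13, 2, 8, 4, 5, 6, 7, 0, 9, 1, 14, 11, 12, 10]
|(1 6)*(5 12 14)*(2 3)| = |(1 6)(2 3)(5 12 14)| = 6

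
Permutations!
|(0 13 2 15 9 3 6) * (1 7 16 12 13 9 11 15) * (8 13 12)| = 12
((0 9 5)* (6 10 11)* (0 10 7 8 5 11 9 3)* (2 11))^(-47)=((0 3)(2 11 6 7 8 5 10 9))^(-47)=(0 3)(2 11 6 7 8 5 10 9)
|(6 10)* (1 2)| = 2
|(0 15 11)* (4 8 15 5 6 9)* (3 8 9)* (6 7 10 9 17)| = |(0 5 7 10 9 4 17 6 3 8 15 11)| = 12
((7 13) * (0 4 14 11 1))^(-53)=((0 4 14 11 1)(7 13))^(-53)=(0 14 1 4 11)(7 13)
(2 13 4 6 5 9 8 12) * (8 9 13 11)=(2 11 8 12)(4 6 5 13)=[0, 1, 11, 3, 6, 13, 5, 7, 12, 9, 10, 8, 2, 4]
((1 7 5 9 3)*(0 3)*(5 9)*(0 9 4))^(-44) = (9)(0 3 1 7 4)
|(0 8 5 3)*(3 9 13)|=6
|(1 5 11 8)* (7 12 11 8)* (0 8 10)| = |(0 8 1 5 10)(7 12 11)| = 15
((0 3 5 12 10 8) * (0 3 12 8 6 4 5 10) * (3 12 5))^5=(0 5 8 12)(3 10 6 4)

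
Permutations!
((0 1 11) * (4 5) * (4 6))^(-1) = ((0 1 11)(4 5 6))^(-1) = (0 11 1)(4 6 5)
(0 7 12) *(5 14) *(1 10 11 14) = (0 7 12)(1 10 11 14 5) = [7, 10, 2, 3, 4, 1, 6, 12, 8, 9, 11, 14, 0, 13, 5]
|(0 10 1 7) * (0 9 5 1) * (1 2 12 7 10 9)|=8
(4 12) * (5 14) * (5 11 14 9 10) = (4 12)(5 9 10)(11 14) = [0, 1, 2, 3, 12, 9, 6, 7, 8, 10, 5, 14, 4, 13, 11]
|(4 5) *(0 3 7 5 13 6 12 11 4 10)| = 5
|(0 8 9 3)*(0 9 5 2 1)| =|(0 8 5 2 1)(3 9)| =10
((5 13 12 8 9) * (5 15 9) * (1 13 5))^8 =((1 13 12 8)(9 15))^8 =(15)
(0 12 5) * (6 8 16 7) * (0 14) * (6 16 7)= (0 12 5 14)(6 8 7 16)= [12, 1, 2, 3, 4, 14, 8, 16, 7, 9, 10, 11, 5, 13, 0, 15, 6]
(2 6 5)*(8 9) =(2 6 5)(8 9) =[0, 1, 6, 3, 4, 2, 5, 7, 9, 8]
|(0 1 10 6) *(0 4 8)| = |(0 1 10 6 4 8)| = 6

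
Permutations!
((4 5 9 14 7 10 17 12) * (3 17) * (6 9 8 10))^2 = ((3 17 12 4 5 8 10)(6 9 14 7))^2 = (3 12 5 10 17 4 8)(6 14)(7 9)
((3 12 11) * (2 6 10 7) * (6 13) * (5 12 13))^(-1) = ((2 5 12 11 3 13 6 10 7))^(-1) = (2 7 10 6 13 3 11 12 5)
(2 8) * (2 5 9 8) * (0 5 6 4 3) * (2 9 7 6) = [5, 1, 9, 0, 3, 7, 4, 6, 2, 8] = (0 5 7 6 4 3)(2 9 8)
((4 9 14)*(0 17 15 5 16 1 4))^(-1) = (0 14 9 4 1 16 5 15 17)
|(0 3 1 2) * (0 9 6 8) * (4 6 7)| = 9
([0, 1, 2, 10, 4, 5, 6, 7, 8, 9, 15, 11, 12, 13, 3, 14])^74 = [0, 1, 2, 15, 4, 5, 6, 7, 8, 9, 14, 11, 12, 13, 10, 3]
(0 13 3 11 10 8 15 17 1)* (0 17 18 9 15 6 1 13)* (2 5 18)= (1 17 13 3 11 10 8 6)(2 5 18 9 15)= [0, 17, 5, 11, 4, 18, 1, 7, 6, 15, 8, 10, 12, 3, 14, 2, 16, 13, 9]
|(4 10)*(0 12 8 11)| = 4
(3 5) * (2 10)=[0, 1, 10, 5, 4, 3, 6, 7, 8, 9, 2]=(2 10)(3 5)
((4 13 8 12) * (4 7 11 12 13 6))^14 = (13)(7 12 11)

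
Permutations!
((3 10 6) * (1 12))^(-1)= ((1 12)(3 10 6))^(-1)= (1 12)(3 6 10)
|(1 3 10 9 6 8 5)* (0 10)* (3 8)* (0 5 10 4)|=|(0 4)(1 8 10 9 6 3 5)|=14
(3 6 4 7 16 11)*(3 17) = (3 6 4 7 16 11 17) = [0, 1, 2, 6, 7, 5, 4, 16, 8, 9, 10, 17, 12, 13, 14, 15, 11, 3]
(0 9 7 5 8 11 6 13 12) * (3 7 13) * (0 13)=[9, 1, 2, 7, 4, 8, 3, 5, 11, 0, 10, 6, 13, 12]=(0 9)(3 7 5 8 11 6)(12 13)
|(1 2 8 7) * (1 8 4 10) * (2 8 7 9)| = 6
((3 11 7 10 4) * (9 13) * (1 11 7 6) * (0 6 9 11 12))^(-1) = (0 12 1 6)(3 4 10 7)(9 11 13)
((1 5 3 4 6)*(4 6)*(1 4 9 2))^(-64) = ((1 5 3 6 4 9 2))^(-64) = (1 2 9 4 6 3 5)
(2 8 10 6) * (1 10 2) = [0, 10, 8, 3, 4, 5, 1, 7, 2, 9, 6] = (1 10 6)(2 8)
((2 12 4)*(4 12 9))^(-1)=(12)(2 4 9)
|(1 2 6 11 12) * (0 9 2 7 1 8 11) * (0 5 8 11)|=6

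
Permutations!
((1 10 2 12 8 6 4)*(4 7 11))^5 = (1 6 10 7 2 11 12 4 8) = ((1 10 2 12 8 6 7 11 4))^5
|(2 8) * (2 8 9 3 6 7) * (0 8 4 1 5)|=5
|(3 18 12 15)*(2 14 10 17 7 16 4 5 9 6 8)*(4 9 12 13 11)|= |(2 14 10 17 7 16 9 6 8)(3 18 13 11 4 5 12 15)|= 72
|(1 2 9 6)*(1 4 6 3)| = |(1 2 9 3)(4 6)| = 4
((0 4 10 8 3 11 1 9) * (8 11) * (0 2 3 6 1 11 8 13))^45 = ((0 4 10 8 6 1 9 2 3 13))^45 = (0 1)(2 10)(3 8)(4 9)(6 13)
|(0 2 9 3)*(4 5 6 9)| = |(0 2 4 5 6 9 3)| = 7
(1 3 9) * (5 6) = (1 3 9)(5 6) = [0, 3, 2, 9, 4, 6, 5, 7, 8, 1]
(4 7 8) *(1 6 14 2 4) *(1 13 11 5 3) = (1 6 14 2 4 7 8 13 11 5 3) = [0, 6, 4, 1, 7, 3, 14, 8, 13, 9, 10, 5, 12, 11, 2]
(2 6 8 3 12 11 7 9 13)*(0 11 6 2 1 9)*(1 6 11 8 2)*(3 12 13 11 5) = (0 8 12 5 3 13 6 2 1 9 11 7) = [8, 9, 1, 13, 4, 3, 2, 0, 12, 11, 10, 7, 5, 6]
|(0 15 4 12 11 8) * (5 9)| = 6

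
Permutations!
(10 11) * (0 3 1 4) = (0 3 1 4)(10 11) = [3, 4, 2, 1, 0, 5, 6, 7, 8, 9, 11, 10]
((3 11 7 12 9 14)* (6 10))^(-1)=((3 11 7 12 9 14)(6 10))^(-1)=(3 14 9 12 7 11)(6 10)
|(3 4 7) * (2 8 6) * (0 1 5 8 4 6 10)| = |(0 1 5 8 10)(2 4 7 3 6)| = 5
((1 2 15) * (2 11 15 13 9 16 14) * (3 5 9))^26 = ((1 11 15)(2 13 3 5 9 16 14))^26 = (1 15 11)(2 16 5 13 14 9 3)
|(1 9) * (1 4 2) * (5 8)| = |(1 9 4 2)(5 8)| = 4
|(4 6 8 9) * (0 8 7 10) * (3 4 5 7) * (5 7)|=15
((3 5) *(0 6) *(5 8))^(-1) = (0 6)(3 5 8)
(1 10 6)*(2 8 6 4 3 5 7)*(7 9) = [0, 10, 8, 5, 3, 9, 1, 2, 6, 7, 4] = (1 10 4 3 5 9 7 2 8 6)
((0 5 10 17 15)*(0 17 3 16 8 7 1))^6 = (17)(0 7 16 10)(1 8 3 5)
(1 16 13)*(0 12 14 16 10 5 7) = (0 12 14 16 13 1 10 5 7) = [12, 10, 2, 3, 4, 7, 6, 0, 8, 9, 5, 11, 14, 1, 16, 15, 13]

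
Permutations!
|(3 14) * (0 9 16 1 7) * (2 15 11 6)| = |(0 9 16 1 7)(2 15 11 6)(3 14)| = 20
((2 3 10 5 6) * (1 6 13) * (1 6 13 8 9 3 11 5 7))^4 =((1 13 6 2 11 5 8 9 3 10 7))^4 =(1 11 3 13 5 10 6 8 7 2 9)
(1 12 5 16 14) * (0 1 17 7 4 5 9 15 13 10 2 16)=(0 1 12 9 15 13 10 2 16 14 17 7 4 5)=[1, 12, 16, 3, 5, 0, 6, 4, 8, 15, 2, 11, 9, 10, 17, 13, 14, 7]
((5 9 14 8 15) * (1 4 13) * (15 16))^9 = (5 8)(9 16)(14 15)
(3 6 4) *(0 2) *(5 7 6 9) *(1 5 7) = (0 2)(1 5)(3 9 7 6 4) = [2, 5, 0, 9, 3, 1, 4, 6, 8, 7]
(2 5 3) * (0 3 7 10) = (0 3 2 5 7 10) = [3, 1, 5, 2, 4, 7, 6, 10, 8, 9, 0]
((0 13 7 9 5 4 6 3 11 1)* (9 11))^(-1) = (0 1 11 7 13)(3 6 4 5 9)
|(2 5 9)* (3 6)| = |(2 5 9)(3 6)| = 6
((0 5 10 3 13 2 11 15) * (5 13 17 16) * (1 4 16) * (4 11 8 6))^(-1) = ((0 13 2 8 6 4 16 5 10 3 17 1 11 15))^(-1) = (0 15 11 1 17 3 10 5 16 4 6 8 2 13)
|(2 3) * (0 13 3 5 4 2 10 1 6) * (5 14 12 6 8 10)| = 9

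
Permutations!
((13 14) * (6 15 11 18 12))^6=((6 15 11 18 12)(13 14))^6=(6 15 11 18 12)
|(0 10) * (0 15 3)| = |(0 10 15 3)| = 4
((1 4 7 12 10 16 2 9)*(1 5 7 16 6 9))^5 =((1 4 16 2)(5 7 12 10 6 9))^5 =(1 4 16 2)(5 9 6 10 12 7)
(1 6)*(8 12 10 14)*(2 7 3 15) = (1 6)(2 7 3 15)(8 12 10 14) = [0, 6, 7, 15, 4, 5, 1, 3, 12, 9, 14, 11, 10, 13, 8, 2]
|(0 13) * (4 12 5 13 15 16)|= |(0 15 16 4 12 5 13)|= 7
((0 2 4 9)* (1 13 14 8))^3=((0 2 4 9)(1 13 14 8))^3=(0 9 4 2)(1 8 14 13)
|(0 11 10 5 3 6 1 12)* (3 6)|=|(0 11 10 5 6 1 12)|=7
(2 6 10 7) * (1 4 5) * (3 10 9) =(1 4 5)(2 6 9 3 10 7) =[0, 4, 6, 10, 5, 1, 9, 2, 8, 3, 7]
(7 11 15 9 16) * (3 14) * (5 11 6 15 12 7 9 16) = [0, 1, 2, 14, 4, 11, 15, 6, 8, 5, 10, 12, 7, 13, 3, 16, 9] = (3 14)(5 11 12 7 6 15 16 9)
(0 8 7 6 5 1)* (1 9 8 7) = (0 7 6 5 9 8 1) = [7, 0, 2, 3, 4, 9, 5, 6, 1, 8]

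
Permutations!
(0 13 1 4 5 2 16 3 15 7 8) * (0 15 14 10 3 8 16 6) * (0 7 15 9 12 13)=[0, 4, 6, 14, 5, 2, 7, 16, 9, 12, 3, 11, 13, 1, 10, 15, 8]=(1 4 5 2 6 7 16 8 9 12 13)(3 14 10)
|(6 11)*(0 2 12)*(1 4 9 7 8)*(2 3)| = |(0 3 2 12)(1 4 9 7 8)(6 11)| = 20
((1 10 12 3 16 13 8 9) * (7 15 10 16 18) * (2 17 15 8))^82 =((1 16 13 2 17 15 10 12 3 18 7 8 9))^82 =(1 17 3 9 2 12 8 13 10 7 16 15 18)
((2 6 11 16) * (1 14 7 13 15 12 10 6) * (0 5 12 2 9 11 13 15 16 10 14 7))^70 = ((0 5 12 14)(1 7 15 2)(6 13 16 9 11 10))^70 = (0 12)(1 15)(2 7)(5 14)(6 11 16)(9 13 10)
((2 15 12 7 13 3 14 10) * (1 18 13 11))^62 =(1 15 3 11 2 13 7 10 18 12 14)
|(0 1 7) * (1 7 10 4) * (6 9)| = |(0 7)(1 10 4)(6 9)| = 6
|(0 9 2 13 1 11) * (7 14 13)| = 8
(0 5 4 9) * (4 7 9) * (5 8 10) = (0 8 10 5 7 9) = [8, 1, 2, 3, 4, 7, 6, 9, 10, 0, 5]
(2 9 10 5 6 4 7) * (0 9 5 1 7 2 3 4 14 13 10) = (0 9)(1 7 3 4 2 5 6 14 13 10) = [9, 7, 5, 4, 2, 6, 14, 3, 8, 0, 1, 11, 12, 10, 13]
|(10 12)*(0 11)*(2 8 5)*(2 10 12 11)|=6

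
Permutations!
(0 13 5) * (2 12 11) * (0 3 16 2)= (0 13 5 3 16 2 12 11)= [13, 1, 12, 16, 4, 3, 6, 7, 8, 9, 10, 0, 11, 5, 14, 15, 2]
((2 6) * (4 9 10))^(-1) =(2 6)(4 10 9)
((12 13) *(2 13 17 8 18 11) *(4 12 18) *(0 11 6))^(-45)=((0 11 2 13 18 6)(4 12 17 8))^(-45)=(0 13)(2 6)(4 8 17 12)(11 18)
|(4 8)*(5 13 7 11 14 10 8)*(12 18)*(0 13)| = 18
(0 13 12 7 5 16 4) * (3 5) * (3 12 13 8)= (0 8 3 5 16 4)(7 12)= [8, 1, 2, 5, 0, 16, 6, 12, 3, 9, 10, 11, 7, 13, 14, 15, 4]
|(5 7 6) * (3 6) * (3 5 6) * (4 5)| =|(4 5 7)| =3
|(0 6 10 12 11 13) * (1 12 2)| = 8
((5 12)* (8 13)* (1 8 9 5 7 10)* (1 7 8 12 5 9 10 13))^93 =((1 12 8)(7 13 10))^93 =(13)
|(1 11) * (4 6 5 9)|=4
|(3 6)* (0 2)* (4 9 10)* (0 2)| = |(3 6)(4 9 10)| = 6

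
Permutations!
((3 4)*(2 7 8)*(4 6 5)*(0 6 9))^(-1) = ((0 6 5 4 3 9)(2 7 8))^(-1) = (0 9 3 4 5 6)(2 8 7)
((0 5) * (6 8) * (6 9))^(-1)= ((0 5)(6 8 9))^(-1)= (0 5)(6 9 8)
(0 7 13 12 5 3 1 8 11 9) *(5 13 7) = (0 5 3 1 8 11 9)(12 13) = [5, 8, 2, 1, 4, 3, 6, 7, 11, 0, 10, 9, 13, 12]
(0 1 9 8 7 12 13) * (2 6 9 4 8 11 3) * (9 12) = (0 1 4 8 7 9 11 3 2 6 12 13) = [1, 4, 6, 2, 8, 5, 12, 9, 7, 11, 10, 3, 13, 0]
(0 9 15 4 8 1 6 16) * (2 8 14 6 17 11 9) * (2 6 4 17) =(0 6 16)(1 2 8)(4 14)(9 15 17 11) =[6, 2, 8, 3, 14, 5, 16, 7, 1, 15, 10, 9, 12, 13, 4, 17, 0, 11]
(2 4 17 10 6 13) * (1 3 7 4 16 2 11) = (1 3 7 4 17 10 6 13 11)(2 16) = [0, 3, 16, 7, 17, 5, 13, 4, 8, 9, 6, 1, 12, 11, 14, 15, 2, 10]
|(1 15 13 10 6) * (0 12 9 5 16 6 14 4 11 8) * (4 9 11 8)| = |(0 12 11 4 8)(1 15 13 10 14 9 5 16 6)| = 45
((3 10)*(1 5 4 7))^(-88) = ((1 5 4 7)(3 10))^(-88) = (10)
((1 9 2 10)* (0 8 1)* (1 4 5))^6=((0 8 4 5 1 9 2 10))^6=(0 2 1 4)(5 8 10 9)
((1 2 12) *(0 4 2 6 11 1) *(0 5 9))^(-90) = ((0 4 2 12 5 9)(1 6 11))^(-90) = (12)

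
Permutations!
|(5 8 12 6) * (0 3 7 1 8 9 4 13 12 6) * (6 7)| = |(0 3 6 5 9 4 13 12)(1 8 7)| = 24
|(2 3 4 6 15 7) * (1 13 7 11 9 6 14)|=|(1 13 7 2 3 4 14)(6 15 11 9)|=28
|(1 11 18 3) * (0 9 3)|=|(0 9 3 1 11 18)|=6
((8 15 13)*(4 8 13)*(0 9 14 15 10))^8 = ((0 9 14 15 4 8 10))^8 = (0 9 14 15 4 8 10)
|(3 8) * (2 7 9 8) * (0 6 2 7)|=12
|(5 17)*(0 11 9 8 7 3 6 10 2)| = |(0 11 9 8 7 3 6 10 2)(5 17)| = 18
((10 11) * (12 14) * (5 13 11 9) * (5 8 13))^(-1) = ((8 13 11 10 9)(12 14))^(-1) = (8 9 10 11 13)(12 14)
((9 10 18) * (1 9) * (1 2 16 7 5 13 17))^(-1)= (1 17 13 5 7 16 2 18 10 9)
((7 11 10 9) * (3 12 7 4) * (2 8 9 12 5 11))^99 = ((2 8 9 4 3 5 11 10 12 7))^99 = (2 7 12 10 11 5 3 4 9 8)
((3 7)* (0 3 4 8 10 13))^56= (13)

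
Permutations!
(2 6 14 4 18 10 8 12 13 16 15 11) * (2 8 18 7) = [0, 1, 6, 3, 7, 5, 14, 2, 12, 9, 18, 8, 13, 16, 4, 11, 15, 17, 10] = (2 6 14 4 7)(8 12 13 16 15 11)(10 18)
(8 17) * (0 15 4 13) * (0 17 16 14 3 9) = (0 15 4 13 17 8 16 14 3 9) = [15, 1, 2, 9, 13, 5, 6, 7, 16, 0, 10, 11, 12, 17, 3, 4, 14, 8]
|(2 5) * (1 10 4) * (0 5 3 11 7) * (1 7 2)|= |(0 5 1 10 4 7)(2 3 11)|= 6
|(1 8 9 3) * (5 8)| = 5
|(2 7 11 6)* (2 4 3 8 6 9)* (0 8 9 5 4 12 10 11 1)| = 13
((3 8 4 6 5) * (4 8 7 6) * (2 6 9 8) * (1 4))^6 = ((1 4)(2 6 5 3 7 9 8))^6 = (2 8 9 7 3 5 6)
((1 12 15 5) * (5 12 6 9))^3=((1 6 9 5)(12 15))^3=(1 5 9 6)(12 15)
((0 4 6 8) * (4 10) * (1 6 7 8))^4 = ((0 10 4 7 8)(1 6))^4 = (0 8 7 4 10)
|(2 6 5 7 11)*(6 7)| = 6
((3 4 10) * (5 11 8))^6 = (11) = ((3 4 10)(5 11 8))^6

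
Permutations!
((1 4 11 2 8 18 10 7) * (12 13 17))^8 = ((1 4 11 2 8 18 10 7)(12 13 17))^8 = (18)(12 17 13)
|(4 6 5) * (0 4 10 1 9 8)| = 8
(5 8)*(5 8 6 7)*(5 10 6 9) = (5 9)(6 7 10) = [0, 1, 2, 3, 4, 9, 7, 10, 8, 5, 6]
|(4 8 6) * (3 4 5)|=|(3 4 8 6 5)|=5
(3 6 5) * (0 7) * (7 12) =(0 12 7)(3 6 5) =[12, 1, 2, 6, 4, 3, 5, 0, 8, 9, 10, 11, 7]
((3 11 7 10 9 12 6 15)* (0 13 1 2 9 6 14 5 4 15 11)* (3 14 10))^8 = (15)(0 11 12 1 3 6 9 13 7 10 2)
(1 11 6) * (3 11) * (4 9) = (1 3 11 6)(4 9) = [0, 3, 2, 11, 9, 5, 1, 7, 8, 4, 10, 6]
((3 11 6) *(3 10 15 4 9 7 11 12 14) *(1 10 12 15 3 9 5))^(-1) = ((1 10 3 15 4 5)(6 12 14 9 7 11))^(-1) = (1 5 4 15 3 10)(6 11 7 9 14 12)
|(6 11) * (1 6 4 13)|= |(1 6 11 4 13)|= 5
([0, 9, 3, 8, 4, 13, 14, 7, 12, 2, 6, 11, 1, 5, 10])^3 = [0, 3, 12, 1, 4, 13, 6, 7, 9, 8, 10, 11, 2, 5, 14]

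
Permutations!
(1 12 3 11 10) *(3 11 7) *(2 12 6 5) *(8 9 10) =(1 6 5 2 12 11 8 9 10)(3 7) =[0, 6, 12, 7, 4, 2, 5, 3, 9, 10, 1, 8, 11]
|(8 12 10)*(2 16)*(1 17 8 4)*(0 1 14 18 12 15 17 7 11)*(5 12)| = 12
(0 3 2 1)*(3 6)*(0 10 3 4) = [6, 10, 1, 2, 0, 5, 4, 7, 8, 9, 3] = (0 6 4)(1 10 3 2)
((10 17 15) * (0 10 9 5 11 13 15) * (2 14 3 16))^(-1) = (0 17 10)(2 16 3 14)(5 9 15 13 11)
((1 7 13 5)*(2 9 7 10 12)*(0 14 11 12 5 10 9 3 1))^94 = ((0 14 11 12 2 3 1 9 7 13 10 5))^94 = (0 10 7 1 2 11)(3 12 14 5 13 9)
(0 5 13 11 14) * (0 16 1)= (0 5 13 11 14 16 1)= [5, 0, 2, 3, 4, 13, 6, 7, 8, 9, 10, 14, 12, 11, 16, 15, 1]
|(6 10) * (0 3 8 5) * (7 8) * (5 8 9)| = 10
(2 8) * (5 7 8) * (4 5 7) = (2 7 8)(4 5) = [0, 1, 7, 3, 5, 4, 6, 8, 2]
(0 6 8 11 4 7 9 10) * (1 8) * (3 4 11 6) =(11)(0 3 4 7 9 10)(1 8 6) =[3, 8, 2, 4, 7, 5, 1, 9, 6, 10, 0, 11]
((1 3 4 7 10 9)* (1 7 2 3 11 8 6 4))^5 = ((1 11 8 6 4 2 3)(7 10 9))^5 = (1 2 6 11 3 4 8)(7 9 10)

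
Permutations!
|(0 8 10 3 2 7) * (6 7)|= |(0 8 10 3 2 6 7)|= 7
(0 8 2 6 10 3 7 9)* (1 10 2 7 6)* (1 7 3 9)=[8, 10, 7, 6, 4, 5, 2, 1, 3, 0, 9]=(0 8 3 6 2 7 1 10 9)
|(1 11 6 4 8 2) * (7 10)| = 6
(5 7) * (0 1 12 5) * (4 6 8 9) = [1, 12, 2, 3, 6, 7, 8, 0, 9, 4, 10, 11, 5] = (0 1 12 5 7)(4 6 8 9)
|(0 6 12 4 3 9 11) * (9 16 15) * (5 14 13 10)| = |(0 6 12 4 3 16 15 9 11)(5 14 13 10)| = 36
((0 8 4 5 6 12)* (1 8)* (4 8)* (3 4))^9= ((0 1 3 4 5 6 12))^9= (0 3 5 12 1 4 6)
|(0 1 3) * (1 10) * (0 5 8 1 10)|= 4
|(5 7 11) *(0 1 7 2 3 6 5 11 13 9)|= 20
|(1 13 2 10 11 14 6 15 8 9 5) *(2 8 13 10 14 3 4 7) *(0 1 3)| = 44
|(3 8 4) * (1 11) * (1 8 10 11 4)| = 6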